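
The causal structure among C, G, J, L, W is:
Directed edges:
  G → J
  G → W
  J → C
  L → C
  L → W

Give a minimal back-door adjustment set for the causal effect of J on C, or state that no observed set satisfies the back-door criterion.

J→C: minimal back-door set ∅.

desc(J)\{J}={C}; candidates ⊆ {G,L,W}.
∅: J⊥C given ∅ in G with J→· removed — back-door holds.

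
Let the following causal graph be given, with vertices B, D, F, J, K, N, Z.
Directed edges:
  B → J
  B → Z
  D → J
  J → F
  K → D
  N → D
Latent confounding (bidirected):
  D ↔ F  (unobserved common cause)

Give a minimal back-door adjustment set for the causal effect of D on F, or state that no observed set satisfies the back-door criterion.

D→F: no observed back-door set.

desc(D)\{D}={F,J}; candidates ⊆ {B,K,N,Z}.
D↔F: latent back-door arc(s) into D.
size 0: {}; under {} D still reaches {F,K,N} ∋ F.
size 1: {B}, {K}, {N} …(+1); under {B} D still reaches {F,K,N} ∋ F.
size 2: {B,K}, {B,N}, {B,Z} …(+3); under {B,K} D still reaches {F,N} ∋ F.
D↔F cannot be blocked by any observed set — no back-door set.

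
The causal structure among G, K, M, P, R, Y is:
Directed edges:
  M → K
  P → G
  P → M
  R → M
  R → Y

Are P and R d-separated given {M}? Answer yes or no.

No — P and R are d-connected given {M}.

Bayes-Ball from P | {M} reaches {G,R,Y}.
R ∈ reach(P|{M}) ⇒ P ⊥̸ R | {M}.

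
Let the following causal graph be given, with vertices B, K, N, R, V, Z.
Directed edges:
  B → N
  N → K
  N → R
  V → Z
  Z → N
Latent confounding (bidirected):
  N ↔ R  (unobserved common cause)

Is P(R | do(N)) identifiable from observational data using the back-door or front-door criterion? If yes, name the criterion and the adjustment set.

desc(N)\{N}={K,R}; candidates ⊆ {B,V,Z}.
N↔R: latent back-door arc(s) into N.
size 0: {}; under {} N still reaches {B,R,V,Z} ∋ R.
size 1: {B}, {V}, {Z}; under {B} N still reaches {R,V,Z} ∋ R.
size 2: {B,V}, {B,Z}, {V,Z}; under {B,V} N still reaches {R,Z} ∋ R.
N↔R cannot be blocked by any observed set — no back-door set.
No mediator lies on a directed N→…→R path.
Neither criterion identifies P(R|do(N)) in this graph.

P(R|do(N)): not identifiable (no BD/FD set).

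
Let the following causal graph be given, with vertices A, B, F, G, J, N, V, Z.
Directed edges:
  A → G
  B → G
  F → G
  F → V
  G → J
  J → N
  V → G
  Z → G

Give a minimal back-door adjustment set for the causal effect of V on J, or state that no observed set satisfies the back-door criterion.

V→J: minimal back-door set {F}.

desc(V)\{V}={G,J,N}; candidates ⊆ {A,B,F,Z}.
size 0: {}; under {} V still reaches {F,G,J,N} ∋ J.
{F}: V⊥J given {F} in G with V→· removed — back-door holds.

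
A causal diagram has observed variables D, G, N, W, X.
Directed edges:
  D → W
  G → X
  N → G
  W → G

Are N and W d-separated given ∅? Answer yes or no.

Bayes-Ball from N | ∅ reaches {G,X}.
W ∉ reach(N|∅) ⇒ N ⊥ W | ∅.

Yes — N ⊥ W | ∅.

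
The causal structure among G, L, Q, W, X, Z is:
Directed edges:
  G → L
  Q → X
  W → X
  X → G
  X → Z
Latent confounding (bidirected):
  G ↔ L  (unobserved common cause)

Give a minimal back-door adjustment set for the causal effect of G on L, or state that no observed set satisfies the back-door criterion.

desc(G)\{G}={L}; candidates ⊆ {Q,W,X,Z}.
G↔L: latent back-door arc(s) into G.
size 0: {}; under {} G still reaches {L,Q,W,X,Z} ∋ L.
size 1: {Q}, {W}, {X} …(+1); under {Q} G still reaches {L,W,X,Z} ∋ L.
size 2: {Q,W}, {Q,X}, {Q,Z} …(+3); under {Q,W} G still reaches {L,X,Z} ∋ L.
G↔L cannot be blocked by any observed set — no back-door set.

G→L: no observed back-door set.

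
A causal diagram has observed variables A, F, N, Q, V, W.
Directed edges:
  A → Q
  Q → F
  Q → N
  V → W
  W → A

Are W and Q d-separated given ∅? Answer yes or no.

Bayes-Ball from W | ∅ reaches {A,F,N,Q,V}.
Q ∈ reach(W|∅) ⇒ W ⊥̸ Q | ∅.

No — W and Q are d-connected given ∅.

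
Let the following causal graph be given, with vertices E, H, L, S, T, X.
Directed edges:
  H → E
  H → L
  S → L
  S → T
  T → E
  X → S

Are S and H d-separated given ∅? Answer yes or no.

Bayes-Ball from S | ∅ reaches {E,L,T,X}.
H ∉ reach(S|∅) ⇒ S ⊥ H | ∅.

Yes — S ⊥ H | ∅.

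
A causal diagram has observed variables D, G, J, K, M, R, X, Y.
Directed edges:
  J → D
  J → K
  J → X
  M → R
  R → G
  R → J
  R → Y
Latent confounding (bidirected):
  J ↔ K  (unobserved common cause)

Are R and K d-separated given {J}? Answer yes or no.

Bayes-Ball from R | {J} reaches {G,K,M,Y}.
K ∈ reach(R|{J}) ⇒ R ⊥̸ K | {J}.

No — R and K are d-connected given {J}.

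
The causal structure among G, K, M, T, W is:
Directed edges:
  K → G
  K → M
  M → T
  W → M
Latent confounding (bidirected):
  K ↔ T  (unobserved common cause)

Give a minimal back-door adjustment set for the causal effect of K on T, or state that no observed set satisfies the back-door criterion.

K→T: no observed back-door set.

desc(K)\{K}={G,M,T}; candidates ⊆ {W}.
K↔T: latent back-door arc(s) into K.
size 0: {}; under {} K still reaches {T} ∋ T.
size 1: {W}; under {W} K still reaches {T} ∋ T.
K↔T cannot be blocked by any observed set — no back-door set.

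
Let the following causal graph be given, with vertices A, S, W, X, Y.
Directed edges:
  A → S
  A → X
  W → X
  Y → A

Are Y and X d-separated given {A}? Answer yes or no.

Bayes-Ball from Y | {A} reaches ∅.
X ∉ reach(Y|{A}) ⇒ Y ⊥ X | {A}.

Yes — Y ⊥ X | {A}.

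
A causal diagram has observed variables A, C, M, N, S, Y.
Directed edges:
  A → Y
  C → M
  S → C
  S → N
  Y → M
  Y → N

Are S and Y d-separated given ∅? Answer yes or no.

Yes — S ⊥ Y | ∅.

Bayes-Ball from S | ∅ reaches {C,M,N}.
Y ∉ reach(S|∅) ⇒ S ⊥ Y | ∅.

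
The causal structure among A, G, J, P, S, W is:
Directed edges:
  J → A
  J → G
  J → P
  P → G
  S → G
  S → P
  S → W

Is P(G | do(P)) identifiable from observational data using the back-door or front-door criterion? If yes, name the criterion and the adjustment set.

P(G|do(P)): backdoor, adjust for {J, S}.

desc(P)\{P}={G}; candidates ⊆ {A,J,S,W}.
size 0: {}; under {} P still reaches {A,G,J,S,W} ∋ G.
size 1: {A}, {J}, {S} …(+1); under {A} P still reaches {G,J,S,W} ∋ G.
{J,S}: P⊥G given {J,S} in G with P→· removed — back-door holds.
P(G|do(P)) = Σ_{J,S} P(G|P,J,S)·P(J,S).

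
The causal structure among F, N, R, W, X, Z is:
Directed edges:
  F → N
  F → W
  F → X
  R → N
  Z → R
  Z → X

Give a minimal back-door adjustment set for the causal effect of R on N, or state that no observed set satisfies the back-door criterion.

R→N: minimal back-door set ∅.

desc(R)\{R}={N}; candidates ⊆ {F,W,X,Z}.
∅: R⊥N given ∅ in G with R→· removed — back-door holds.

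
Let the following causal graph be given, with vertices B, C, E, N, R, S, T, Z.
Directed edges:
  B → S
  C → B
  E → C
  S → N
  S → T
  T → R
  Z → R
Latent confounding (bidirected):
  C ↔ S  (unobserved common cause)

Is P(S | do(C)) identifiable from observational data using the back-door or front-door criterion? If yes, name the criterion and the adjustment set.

P(S|do(C)): frontdoor, adjust for {B}.

desc(C)\{C}={B,N,R,S,T}; candidates ⊆ {E,Z}.
C↔S: latent back-door arc(s) into C.
size 0: {}; under {} C still reaches {E,N,R,S,T} ∋ S.
size 1: {E}, {Z}; under {E} C still reaches {N,R,S,T} ∋ S.
size 2: {E,Z}; under {E,Z} C still reaches {N,R,S,T} ∋ S.
C↔S cannot be blocked by any observed set — no back-door set.
{B}: (i) intercepts every directed C→S path; (ii) no back-door C→{B}; (iii) {C} blocks every back-door {B}→S. Front-door holds.
P(S|do(C)) = Σ_{B} P(B|C) Σ_{C'} P(S|B,C')P(C').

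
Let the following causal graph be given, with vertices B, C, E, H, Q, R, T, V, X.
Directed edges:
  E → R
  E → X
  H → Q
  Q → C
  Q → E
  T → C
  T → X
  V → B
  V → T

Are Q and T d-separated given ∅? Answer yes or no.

Yes — Q ⊥ T | ∅.

Bayes-Ball from Q | ∅ reaches {C,E,H,R,X}.
T ∉ reach(Q|∅) ⇒ Q ⊥ T | ∅.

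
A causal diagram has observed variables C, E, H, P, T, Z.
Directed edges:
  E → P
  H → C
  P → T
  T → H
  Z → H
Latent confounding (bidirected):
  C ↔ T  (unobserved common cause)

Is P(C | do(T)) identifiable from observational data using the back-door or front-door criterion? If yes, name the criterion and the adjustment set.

desc(T)\{T}={C,H}; candidates ⊆ {E,P,Z}.
T↔C: latent back-door arc(s) into T.
size 0: {}; under {} T still reaches {C,E,P} ∋ C.
size 1: {E}, {P}, {Z}; under {E} T still reaches {C,P} ∋ C.
size 2: {E,P}, {E,Z}, {P,Z}; under {E,P} T still reaches {C} ∋ C.
T↔C cannot be blocked by any observed set — no back-door set.
{H}: (i) intercepts every directed T→C path; (ii) no back-door T→{H}; (iii) {T} blocks every back-door {H}→C. Front-door holds.
P(C|do(T)) = Σ_{H} P(H|T) Σ_{T'} P(C|H,T')P(T').

P(C|do(T)): frontdoor, adjust for {H}.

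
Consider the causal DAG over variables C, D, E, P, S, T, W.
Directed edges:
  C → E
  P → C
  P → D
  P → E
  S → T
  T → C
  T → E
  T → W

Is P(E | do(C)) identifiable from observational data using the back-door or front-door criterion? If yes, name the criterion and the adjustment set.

P(E|do(C)): backdoor, adjust for {P, T}.

desc(C)\{C}={E}; candidates ⊆ {D,P,S,T,W}.
size 0: {}; under {} C still reaches {D,E,P,S,T,W} ∋ E.
size 1: {D}, {P}, {S} …(+2); under {D} C still reaches {E,P,S,T,W} ∋ E.
{P,T}: C⊥E given {P,T} in G with C→· removed — back-door holds.
P(E|do(C)) = Σ_{P,T} P(E|C,P,T)·P(P,T).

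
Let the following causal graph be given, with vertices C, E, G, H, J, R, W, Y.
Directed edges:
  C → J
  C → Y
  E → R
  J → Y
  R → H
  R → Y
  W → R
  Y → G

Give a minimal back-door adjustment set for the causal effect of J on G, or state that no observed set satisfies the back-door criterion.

J→G: minimal back-door set {C}.

desc(J)\{J}={G,Y}; candidates ⊆ {C,E,H,R,W}.
size 0: {}; under {} J still reaches {C,G,Y} ∋ G.
{C}: J⊥G given {C} in G with J→· removed — back-door holds.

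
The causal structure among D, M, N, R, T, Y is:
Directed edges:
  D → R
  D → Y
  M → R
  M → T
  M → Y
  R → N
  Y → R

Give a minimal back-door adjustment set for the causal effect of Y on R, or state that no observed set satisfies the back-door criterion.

Y→R: minimal back-door set {D, M}.

desc(Y)\{Y}={N,R}; candidates ⊆ {D,M,T}.
size 0: {}; under {} Y still reaches {D,M,N,R,T} ∋ R.
size 1: {D}, {M}, {T}; under {D} Y still reaches {M,N,R,T} ∋ R.
{D,M}: Y⊥R given {D,M} in G with Y→· removed — back-door holds.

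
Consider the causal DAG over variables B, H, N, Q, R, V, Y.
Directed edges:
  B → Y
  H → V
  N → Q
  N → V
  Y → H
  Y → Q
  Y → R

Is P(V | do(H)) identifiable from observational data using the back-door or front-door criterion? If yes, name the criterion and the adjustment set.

desc(H)\{H}={V}; candidates ⊆ {B,N,Q,R,Y}.
∅: H⊥V given ∅ in G with H→· removed — back-door holds.
P(V|do(H)) = P(V|H) — no adjustment needed.

P(V|do(H)): backdoor, adjust for ∅.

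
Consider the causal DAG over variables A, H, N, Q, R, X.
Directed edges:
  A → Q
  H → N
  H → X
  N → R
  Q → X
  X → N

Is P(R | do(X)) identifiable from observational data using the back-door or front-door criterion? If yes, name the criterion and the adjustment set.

desc(X)\{X}={N,R}; candidates ⊆ {A,H,Q}.
size 0: {}; under {} X still reaches {A,H,N,Q,R} ∋ R.
{H}: X⊥R given {H} in G with X→· removed — back-door holds.
P(R|do(X)) = Σ_{H} P(R|X,H)·P(H).

P(R|do(X)): backdoor, adjust for {H}.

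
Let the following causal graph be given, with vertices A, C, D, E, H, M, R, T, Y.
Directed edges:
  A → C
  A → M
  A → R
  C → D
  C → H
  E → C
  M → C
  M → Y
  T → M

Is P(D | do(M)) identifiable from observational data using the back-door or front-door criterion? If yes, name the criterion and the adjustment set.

desc(M)\{M}={C,D,H,Y}; candidates ⊆ {A,E,R,T}.
size 0: {}; under {} M still reaches {A,C,D,H,R,T} ∋ D.
{A}: M⊥D given {A} in G with M→· removed — back-door holds.
P(D|do(M)) = Σ_{A} P(D|M,A)·P(A).

P(D|do(M)): backdoor, adjust for {A}.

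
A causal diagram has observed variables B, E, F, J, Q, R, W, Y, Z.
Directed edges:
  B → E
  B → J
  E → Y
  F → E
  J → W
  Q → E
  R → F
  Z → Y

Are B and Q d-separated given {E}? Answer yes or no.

Bayes-Ball from B | {E} reaches {F,J,Q,R,W}.
Q ∈ reach(B|{E}) ⇒ B ⊥̸ Q | {E}.

No — B and Q are d-connected given {E}.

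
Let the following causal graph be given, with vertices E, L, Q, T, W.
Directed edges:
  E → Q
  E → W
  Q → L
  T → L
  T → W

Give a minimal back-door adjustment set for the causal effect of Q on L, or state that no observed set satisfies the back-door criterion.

Q→L: minimal back-door set ∅.

desc(Q)\{Q}={L}; candidates ⊆ {E,T,W}.
∅: Q⊥L given ∅ in G with Q→· removed — back-door holds.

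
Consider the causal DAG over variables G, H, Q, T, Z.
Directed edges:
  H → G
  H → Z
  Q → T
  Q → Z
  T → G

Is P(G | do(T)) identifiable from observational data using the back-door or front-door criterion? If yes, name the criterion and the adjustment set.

desc(T)\{T}={G}; candidates ⊆ {H,Q,Z}.
∅: T⊥G given ∅ in G with T→· removed — back-door holds.
P(G|do(T)) = P(G|T) — no adjustment needed.

P(G|do(T)): backdoor, adjust for ∅.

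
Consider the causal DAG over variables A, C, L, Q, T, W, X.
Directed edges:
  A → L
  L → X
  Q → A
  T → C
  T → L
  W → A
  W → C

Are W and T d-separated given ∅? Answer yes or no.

Bayes-Ball from W | ∅ reaches {A,C,L,X}.
T ∉ reach(W|∅) ⇒ W ⊥ T | ∅.

Yes — W ⊥ T | ∅.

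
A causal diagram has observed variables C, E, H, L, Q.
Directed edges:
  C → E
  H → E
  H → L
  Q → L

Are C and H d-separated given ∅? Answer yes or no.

Yes — C ⊥ H | ∅.

Bayes-Ball from C | ∅ reaches {E}.
H ∉ reach(C|∅) ⇒ C ⊥ H | ∅.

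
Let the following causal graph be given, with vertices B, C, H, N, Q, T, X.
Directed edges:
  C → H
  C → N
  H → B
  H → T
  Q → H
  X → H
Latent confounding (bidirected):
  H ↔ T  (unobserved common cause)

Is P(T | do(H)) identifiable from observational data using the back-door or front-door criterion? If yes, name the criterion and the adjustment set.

desc(H)\{H}={B,T}; candidates ⊆ {C,N,Q,X}.
H↔T: latent back-door arc(s) into H.
size 0: {}; under {} H still reaches {C,N,Q,T,X} ∋ T.
size 1: {C}, {N}, {Q} …(+1); under {C} H still reaches {Q,T,X} ∋ T.
size 2: {C,N}, {C,Q}, {C,X} …(+3); under {C,N} H still reaches {Q,T,X} ∋ T.
H↔T cannot be blocked by any observed set — no back-door set.
No mediator lies on a directed H→…→T path.
Neither criterion identifies P(T|do(H)) in this graph.

P(T|do(H)): not identifiable (no BD/FD set).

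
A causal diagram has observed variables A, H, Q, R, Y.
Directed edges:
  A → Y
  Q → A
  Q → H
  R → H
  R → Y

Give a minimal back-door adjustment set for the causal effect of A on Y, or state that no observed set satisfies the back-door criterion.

desc(A)\{A}={Y}; candidates ⊆ {H,Q,R}.
∅: A⊥Y given ∅ in G with A→· removed — back-door holds.

A→Y: minimal back-door set ∅.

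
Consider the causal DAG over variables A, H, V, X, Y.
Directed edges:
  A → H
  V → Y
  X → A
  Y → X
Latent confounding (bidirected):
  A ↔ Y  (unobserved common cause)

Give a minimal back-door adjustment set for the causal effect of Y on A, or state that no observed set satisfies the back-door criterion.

Y→A: no observed back-door set.

desc(Y)\{Y}={A,H,X}; candidates ⊆ {V}.
Y↔A: latent back-door arc(s) into Y.
size 0: {}; under {} Y still reaches {A,H,V} ∋ A.
size 1: {V}; under {V} Y still reaches {A,H} ∋ A.
Y↔A cannot be blocked by any observed set — no back-door set.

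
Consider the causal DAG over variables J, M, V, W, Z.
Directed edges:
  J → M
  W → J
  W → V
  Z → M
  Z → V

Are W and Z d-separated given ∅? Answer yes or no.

Bayes-Ball from W | ∅ reaches {J,M,V}.
Z ∉ reach(W|∅) ⇒ W ⊥ Z | ∅.

Yes — W ⊥ Z | ∅.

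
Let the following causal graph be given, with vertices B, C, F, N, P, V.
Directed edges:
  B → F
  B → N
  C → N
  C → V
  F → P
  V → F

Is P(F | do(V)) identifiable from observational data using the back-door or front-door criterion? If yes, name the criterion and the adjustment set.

desc(V)\{V}={F,P}; candidates ⊆ {B,C,N}.
∅: V⊥F given ∅ in G with V→· removed — back-door holds.
P(F|do(V)) = P(F|V) — no adjustment needed.

P(F|do(V)): backdoor, adjust for ∅.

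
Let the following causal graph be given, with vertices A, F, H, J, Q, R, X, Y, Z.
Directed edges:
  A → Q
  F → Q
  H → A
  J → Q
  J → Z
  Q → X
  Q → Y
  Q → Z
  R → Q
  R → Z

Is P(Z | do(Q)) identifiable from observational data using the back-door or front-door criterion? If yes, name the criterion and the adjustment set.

desc(Q)\{Q}={X,Y,Z}; candidates ⊆ {A,F,H,J,R}.
size 0: {}; under {} Q still reaches {A,F,H,J,R,Z} ∋ Z.
size 1: {A}, {F}, {H} …(+2); under {A} Q still reaches {F,J,R,Z} ∋ Z.
{J,R}: Q⊥Z given {J,R} in G with Q→· removed — back-door holds.
P(Z|do(Q)) = Σ_{J,R} P(Z|Q,J,R)·P(J,R).

P(Z|do(Q)): backdoor, adjust for {J, R}.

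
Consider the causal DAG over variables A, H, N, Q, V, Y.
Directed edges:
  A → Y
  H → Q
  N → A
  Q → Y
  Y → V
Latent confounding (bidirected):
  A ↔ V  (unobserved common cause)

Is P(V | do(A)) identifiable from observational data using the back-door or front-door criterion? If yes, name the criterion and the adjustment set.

P(V|do(A)): frontdoor, adjust for {Y}.

desc(A)\{A}={V,Y}; candidates ⊆ {H,N,Q}.
A↔V: latent back-door arc(s) into A.
size 0: {}; under {} A still reaches {N,V} ∋ V.
size 1: {H}, {N}, {Q}; under {H} A still reaches {N,V} ∋ V.
size 2: {H,N}, {H,Q}, {N,Q}; under {H,N} A still reaches {V} ∋ V.
A↔V cannot be blocked by any observed set — no back-door set.
{Y}: (i) intercepts every directed A→V path; (ii) no back-door A→{Y}; (iii) {A} blocks every back-door {Y}→V. Front-door holds.
P(V|do(A)) = Σ_{Y} P(Y|A) Σ_{A'} P(V|Y,A')P(A').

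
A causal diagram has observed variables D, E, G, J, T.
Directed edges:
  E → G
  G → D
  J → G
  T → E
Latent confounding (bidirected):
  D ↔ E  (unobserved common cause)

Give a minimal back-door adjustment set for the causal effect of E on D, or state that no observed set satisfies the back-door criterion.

E→D: no observed back-door set.

desc(E)\{E}={D,G}; candidates ⊆ {J,T}.
E↔D: latent back-door arc(s) into E.
size 0: {}; under {} E still reaches {D,T} ∋ D.
size 1: {J}, {T}; under {J} E still reaches {D,T} ∋ D.
size 2: {J,T}; under {J,T} E still reaches {D} ∋ D.
E↔D cannot be blocked by any observed set — no back-door set.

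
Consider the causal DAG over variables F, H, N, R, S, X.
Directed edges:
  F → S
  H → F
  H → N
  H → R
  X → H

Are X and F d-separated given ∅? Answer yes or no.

No — X and F are d-connected given ∅.

Bayes-Ball from X | ∅ reaches {F,H,N,R,S}.
F ∈ reach(X|∅) ⇒ X ⊥̸ F | ∅.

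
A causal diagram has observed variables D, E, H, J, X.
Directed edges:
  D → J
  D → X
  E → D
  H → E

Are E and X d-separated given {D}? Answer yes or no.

Bayes-Ball from E | {D} reaches {H}.
X ∉ reach(E|{D}) ⇒ E ⊥ X | {D}.

Yes — E ⊥ X | {D}.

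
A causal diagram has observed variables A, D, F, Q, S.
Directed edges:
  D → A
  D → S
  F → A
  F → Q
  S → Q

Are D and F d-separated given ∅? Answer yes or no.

Bayes-Ball from D | ∅ reaches {A,Q,S}.
F ∉ reach(D|∅) ⇒ D ⊥ F | ∅.

Yes — D ⊥ F | ∅.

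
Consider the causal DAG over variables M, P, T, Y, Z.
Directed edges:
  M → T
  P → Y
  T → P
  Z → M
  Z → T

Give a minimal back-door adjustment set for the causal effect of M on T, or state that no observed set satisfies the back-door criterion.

desc(M)\{M}={P,T,Y}; candidates ⊆ {Z}.
size 0: {}; under {} M still reaches {P,T,Y,Z} ∋ T.
{Z}: M⊥T given {Z} in G with M→· removed — back-door holds.

M→T: minimal back-door set {Z}.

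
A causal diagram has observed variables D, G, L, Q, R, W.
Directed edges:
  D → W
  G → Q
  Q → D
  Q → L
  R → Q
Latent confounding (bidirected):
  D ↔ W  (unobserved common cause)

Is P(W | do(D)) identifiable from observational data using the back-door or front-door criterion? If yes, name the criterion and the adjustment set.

P(W|do(D)): not identifiable (no BD/FD set).

desc(D)\{D}={W}; candidates ⊆ {G,L,Q,R}.
D↔W: latent back-door arc(s) into D.
size 0: {}; under {} D still reaches {G,L,Q,R,W} ∋ W.
size 1: {G}, {L}, {Q} …(+1); under {G} D still reaches {L,Q,R,W} ∋ W.
size 2: {G,L}, {G,Q}, {G,R} …(+3); under {G,L} D still reaches {Q,R,W} ∋ W.
D↔W cannot be blocked by any observed set — no back-door set.
No mediator lies on a directed D→…→W path.
Neither criterion identifies P(W|do(D)) in this graph.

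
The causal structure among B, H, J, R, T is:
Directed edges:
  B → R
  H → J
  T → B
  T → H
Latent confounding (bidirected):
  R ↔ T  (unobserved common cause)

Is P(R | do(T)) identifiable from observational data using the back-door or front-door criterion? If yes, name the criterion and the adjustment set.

desc(T)\{T}={B,H,J,R}; candidates ⊆ {—}.
T↔R: latent back-door arc(s) into T.
size 0: {}; under {} T still reaches {R} ∋ R.
T↔R cannot be blocked by any observed set — no back-door set.
{B}: (i) intercepts every directed T→R path; (ii) no back-door T→{B}; (iii) {T} blocks every back-door {B}→R. Front-door holds.
P(R|do(T)) = Σ_{B} P(B|T) Σ_{T'} P(R|B,T')P(T').

P(R|do(T)): frontdoor, adjust for {B}.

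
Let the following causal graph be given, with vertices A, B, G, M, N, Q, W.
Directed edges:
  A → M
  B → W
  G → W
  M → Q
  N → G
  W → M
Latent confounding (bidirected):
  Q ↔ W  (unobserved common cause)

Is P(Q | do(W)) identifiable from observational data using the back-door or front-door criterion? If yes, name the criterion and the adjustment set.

desc(W)\{W}={M,Q}; candidates ⊆ {A,B,G,N}.
W↔Q: latent back-door arc(s) into W.
size 0: {}; under {} W still reaches {B,G,N,Q} ∋ Q.
size 1: {A}, {B}, {G} …(+1); under {A} W still reaches {B,G,N,Q} ∋ Q.
size 2: {A,B}, {A,G}, {A,N} …(+3); under {A,B} W still reaches {G,N,Q} ∋ Q.
W↔Q cannot be blocked by any observed set — no back-door set.
{M}: (i) intercepts every directed W→Q path; (ii) no back-door W→{M}; (iii) {W} blocks every back-door {M}→Q. Front-door holds.
P(Q|do(W)) = Σ_{M} P(M|W) Σ_{W'} P(Q|M,W')P(W').

P(Q|do(W)): frontdoor, adjust for {M}.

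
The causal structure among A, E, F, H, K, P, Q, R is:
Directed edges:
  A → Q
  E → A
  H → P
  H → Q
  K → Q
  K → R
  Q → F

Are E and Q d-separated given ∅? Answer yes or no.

No — E and Q are d-connected given ∅.

Bayes-Ball from E | ∅ reaches {A,F,Q}.
Q ∈ reach(E|∅) ⇒ E ⊥̸ Q | ∅.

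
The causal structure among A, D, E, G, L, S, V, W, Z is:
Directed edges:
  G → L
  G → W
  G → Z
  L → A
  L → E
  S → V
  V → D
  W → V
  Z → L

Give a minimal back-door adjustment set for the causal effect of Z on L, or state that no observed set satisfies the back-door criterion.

desc(Z)\{Z}={A,E,L}; candidates ⊆ {D,G,S,V,W}.
size 0: {}; under {} Z still reaches {A,D,E,G,L,V,W} ∋ L.
{G}: Z⊥L given {G} in G with Z→· removed — back-door holds.

Z→L: minimal back-door set {G}.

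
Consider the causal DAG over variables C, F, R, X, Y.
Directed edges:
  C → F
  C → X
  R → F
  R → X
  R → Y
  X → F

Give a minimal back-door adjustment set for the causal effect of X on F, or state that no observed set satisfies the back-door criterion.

X→F: minimal back-door set {C, R}.

desc(X)\{X}={F}; candidates ⊆ {C,R,Y}.
size 0: {}; under {} X still reaches {C,F,R,Y} ∋ F.
size 1: {C}, {R}, {Y}; under {C} X still reaches {F,R,Y} ∋ F.
{C,R}: X⊥F given {C,R} in G with X→· removed — back-door holds.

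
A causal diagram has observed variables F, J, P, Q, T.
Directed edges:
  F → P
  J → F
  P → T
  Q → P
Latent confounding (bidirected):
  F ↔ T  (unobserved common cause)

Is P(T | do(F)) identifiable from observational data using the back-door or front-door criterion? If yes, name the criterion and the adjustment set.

P(T|do(F)): frontdoor, adjust for {P}.

desc(F)\{F}={P,T}; candidates ⊆ {J,Q}.
F↔T: latent back-door arc(s) into F.
size 0: {}; under {} F still reaches {J,T} ∋ T.
size 1: {J}, {Q}; under {J} F still reaches {T} ∋ T.
size 2: {J,Q}; under {J,Q} F still reaches {T} ∋ T.
F↔T cannot be blocked by any observed set — no back-door set.
{P}: (i) intercepts every directed F→T path; (ii) no back-door F→{P}; (iii) {F} blocks every back-door {P}→T. Front-door holds.
P(T|do(F)) = Σ_{P} P(P|F) Σ_{F'} P(T|P,F')P(F').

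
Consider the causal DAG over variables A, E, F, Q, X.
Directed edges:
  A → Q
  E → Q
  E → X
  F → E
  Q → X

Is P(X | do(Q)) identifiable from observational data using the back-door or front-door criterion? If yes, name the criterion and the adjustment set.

P(X|do(Q)): backdoor, adjust for {E}.

desc(Q)\{Q}={X}; candidates ⊆ {A,E,F}.
size 0: {}; under {} Q still reaches {A,E,F,X} ∋ X.
{E}: Q⊥X given {E} in G with Q→· removed — back-door holds.
P(X|do(Q)) = Σ_{E} P(X|Q,E)·P(E).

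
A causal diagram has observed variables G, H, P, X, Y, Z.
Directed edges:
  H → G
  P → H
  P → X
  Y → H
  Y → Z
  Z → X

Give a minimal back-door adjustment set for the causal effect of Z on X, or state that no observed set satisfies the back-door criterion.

desc(Z)\{Z}={X}; candidates ⊆ {G,H,P,Y}.
∅: Z⊥X given ∅ in G with Z→· removed — back-door holds.

Z→X: minimal back-door set ∅.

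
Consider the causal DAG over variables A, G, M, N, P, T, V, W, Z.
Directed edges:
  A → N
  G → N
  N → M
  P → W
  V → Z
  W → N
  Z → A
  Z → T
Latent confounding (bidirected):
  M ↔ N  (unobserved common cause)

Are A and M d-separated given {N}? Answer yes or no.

Bayes-Ball from A | {N} reaches {G,M,P,T,V,W,Z}.
M ∈ reach(A|{N}) ⇒ A ⊥̸ M | {N}.

No — A and M are d-connected given {N}.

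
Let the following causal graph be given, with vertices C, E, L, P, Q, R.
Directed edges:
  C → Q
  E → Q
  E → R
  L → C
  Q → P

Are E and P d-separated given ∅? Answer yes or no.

No — E and P are d-connected given ∅.

Bayes-Ball from E | ∅ reaches {P,Q,R}.
P ∈ reach(E|∅) ⇒ E ⊥̸ P | ∅.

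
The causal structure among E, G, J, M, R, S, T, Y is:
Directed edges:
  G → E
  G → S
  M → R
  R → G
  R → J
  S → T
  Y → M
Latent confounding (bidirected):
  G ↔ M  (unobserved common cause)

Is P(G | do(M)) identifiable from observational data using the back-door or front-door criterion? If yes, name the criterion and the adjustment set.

P(G|do(M)): frontdoor, adjust for {R}.

desc(M)\{M}={E,G,J,R,S,T}; candidates ⊆ {Y}.
M↔G: latent back-door arc(s) into M.
size 0: {}; under {} M still reaches {E,G,S,T,Y} ∋ G.
size 1: {Y}; under {Y} M still reaches {E,G,S,T} ∋ G.
M↔G cannot be blocked by any observed set — no back-door set.
{R}: (i) intercepts every directed M→G path; (ii) no back-door M→{R}; (iii) {M} blocks every back-door {R}→G. Front-door holds.
P(G|do(M)) = Σ_{R} P(R|M) Σ_{M'} P(G|R,M')P(M').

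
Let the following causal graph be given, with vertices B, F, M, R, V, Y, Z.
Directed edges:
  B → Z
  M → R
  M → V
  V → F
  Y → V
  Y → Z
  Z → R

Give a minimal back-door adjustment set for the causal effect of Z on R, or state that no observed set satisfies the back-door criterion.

Z→R: minimal back-door set ∅.

desc(Z)\{Z}={R}; candidates ⊆ {B,F,M,V,Y}.
∅: Z⊥R given ∅ in G with Z→· removed — back-door holds.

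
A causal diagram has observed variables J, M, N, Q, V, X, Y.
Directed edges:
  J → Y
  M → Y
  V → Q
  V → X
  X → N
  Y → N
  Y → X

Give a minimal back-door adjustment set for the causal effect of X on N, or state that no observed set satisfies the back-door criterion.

desc(X)\{X}={N}; candidates ⊆ {J,M,Q,V,Y}.
size 0: {}; under {} X still reaches {J,M,N,Q,V,Y} ∋ N.
{Y}: X⊥N given {Y} in G with X→· removed — back-door holds.

X→N: minimal back-door set {Y}.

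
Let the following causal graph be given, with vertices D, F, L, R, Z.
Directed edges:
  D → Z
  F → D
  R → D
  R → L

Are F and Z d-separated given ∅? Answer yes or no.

Bayes-Ball from F | ∅ reaches {D,Z}.
Z ∈ reach(F|∅) ⇒ F ⊥̸ Z | ∅.

No — F and Z are d-connected given ∅.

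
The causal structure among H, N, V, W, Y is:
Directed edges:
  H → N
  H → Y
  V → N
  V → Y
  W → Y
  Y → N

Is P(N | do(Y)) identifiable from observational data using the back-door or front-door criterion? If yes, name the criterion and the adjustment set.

desc(Y)\{Y}={N}; candidates ⊆ {H,V,W}.
size 0: {}; under {} Y still reaches {H,N,V,W} ∋ N.
size 1: {H}, {V}, {W}; under {H} Y still reaches {N,V,W} ∋ N.
{H,V}: Y⊥N given {H,V} in G with Y→· removed — back-door holds.
P(N|do(Y)) = Σ_{H,V} P(N|Y,H,V)·P(H,V).

P(N|do(Y)): backdoor, adjust for {H, V}.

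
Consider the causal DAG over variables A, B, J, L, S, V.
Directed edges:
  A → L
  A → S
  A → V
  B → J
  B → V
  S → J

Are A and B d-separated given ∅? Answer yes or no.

Yes — A ⊥ B | ∅.

Bayes-Ball from A | ∅ reaches {J,L,S,V}.
B ∉ reach(A|∅) ⇒ A ⊥ B | ∅.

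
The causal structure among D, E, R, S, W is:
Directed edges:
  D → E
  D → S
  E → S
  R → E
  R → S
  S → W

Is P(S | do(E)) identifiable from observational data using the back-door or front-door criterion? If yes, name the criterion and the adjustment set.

desc(E)\{E}={S,W}; candidates ⊆ {D,R}.
size 0: {}; under {} E still reaches {D,R,S,W} ∋ S.
size 1: {D}, {R}; under {D} E still reaches {R,S,W} ∋ S.
{D,R}: E⊥S given {D,R} in G with E→· removed — back-door holds.
P(S|do(E)) = Σ_{D,R} P(S|E,D,R)·P(D,R).

P(S|do(E)): backdoor, adjust for {D, R}.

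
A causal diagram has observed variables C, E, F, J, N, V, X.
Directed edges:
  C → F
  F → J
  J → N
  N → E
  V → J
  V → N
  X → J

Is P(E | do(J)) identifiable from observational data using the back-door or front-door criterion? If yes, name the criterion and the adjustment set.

desc(J)\{J}={E,N}; candidates ⊆ {C,F,V,X}.
size 0: {}; under {} J still reaches {C,E,F,N,V,X} ∋ E.
{V}: J⊥E given {V} in G with J→· removed — back-door holds.
P(E|do(J)) = Σ_{V} P(E|J,V)·P(V).

P(E|do(J)): backdoor, adjust for {V}.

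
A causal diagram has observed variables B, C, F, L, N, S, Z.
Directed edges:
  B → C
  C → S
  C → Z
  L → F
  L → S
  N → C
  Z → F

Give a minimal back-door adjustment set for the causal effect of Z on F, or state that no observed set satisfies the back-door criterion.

Z→F: minimal back-door set ∅.

desc(Z)\{Z}={F}; candidates ⊆ {B,C,L,N,S}.
∅: Z⊥F given ∅ in G with Z→· removed — back-door holds.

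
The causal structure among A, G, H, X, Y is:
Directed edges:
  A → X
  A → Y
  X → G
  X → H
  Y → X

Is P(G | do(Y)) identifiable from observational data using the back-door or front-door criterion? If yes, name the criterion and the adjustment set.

desc(Y)\{Y}={G,H,X}; candidates ⊆ {A}.
size 0: {}; under {} Y still reaches {A,G,H,X} ∋ G.
{A}: Y⊥G given {A} in G with Y→· removed — back-door holds.
P(G|do(Y)) = Σ_{A} P(G|Y,A)·P(A).

P(G|do(Y)): backdoor, adjust for {A}.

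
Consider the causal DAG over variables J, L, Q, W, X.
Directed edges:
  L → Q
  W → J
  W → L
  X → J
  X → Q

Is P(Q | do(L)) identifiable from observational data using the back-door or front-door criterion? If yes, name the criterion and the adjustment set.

P(Q|do(L)): backdoor, adjust for ∅.

desc(L)\{L}={Q}; candidates ⊆ {J,W,X}.
∅: L⊥Q given ∅ in G with L→· removed — back-door holds.
P(Q|do(L)) = P(Q|L) — no adjustment needed.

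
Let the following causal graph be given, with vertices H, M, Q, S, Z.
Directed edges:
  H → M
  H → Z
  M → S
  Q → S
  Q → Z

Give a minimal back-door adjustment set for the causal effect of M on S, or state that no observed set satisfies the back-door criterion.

desc(M)\{M}={S}; candidates ⊆ {H,Q,Z}.
∅: M⊥S given ∅ in G with M→· removed — back-door holds.

M→S: minimal back-door set ∅.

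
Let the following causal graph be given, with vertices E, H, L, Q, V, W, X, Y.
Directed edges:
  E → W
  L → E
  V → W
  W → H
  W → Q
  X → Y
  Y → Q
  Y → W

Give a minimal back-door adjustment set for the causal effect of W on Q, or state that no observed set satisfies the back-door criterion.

desc(W)\{W}={H,Q}; candidates ⊆ {E,L,V,X,Y}.
size 0: {}; under {} W still reaches {E,L,Q,V,X,Y} ∋ Q.
{Y}: W⊥Q given {Y} in G with W→· removed — back-door holds.

W→Q: minimal back-door set {Y}.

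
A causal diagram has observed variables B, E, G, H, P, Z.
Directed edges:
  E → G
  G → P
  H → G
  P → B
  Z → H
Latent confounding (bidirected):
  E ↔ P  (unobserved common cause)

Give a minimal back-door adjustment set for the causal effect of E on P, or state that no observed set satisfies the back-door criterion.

desc(E)\{E}={B,G,P}; candidates ⊆ {H,Z}.
E↔P: latent back-door arc(s) into E.
size 0: {}; under {} E still reaches {B,P} ∋ P.
size 1: {H}, {Z}; under {H} E still reaches {B,P} ∋ P.
size 2: {H,Z}; under {H,Z} E still reaches {B,P} ∋ P.
E↔P cannot be blocked by any observed set — no back-door set.

E→P: no observed back-door set.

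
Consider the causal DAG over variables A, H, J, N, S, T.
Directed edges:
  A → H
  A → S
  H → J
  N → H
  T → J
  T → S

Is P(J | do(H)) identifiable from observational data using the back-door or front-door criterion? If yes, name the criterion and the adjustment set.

P(J|do(H)): backdoor, adjust for ∅.

desc(H)\{H}={J}; candidates ⊆ {A,N,S,T}.
∅: H⊥J given ∅ in G with H→· removed — back-door holds.
P(J|do(H)) = P(J|H) — no adjustment needed.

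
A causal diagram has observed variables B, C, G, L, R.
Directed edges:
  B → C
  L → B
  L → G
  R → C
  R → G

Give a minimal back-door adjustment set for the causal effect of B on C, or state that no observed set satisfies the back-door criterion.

desc(B)\{B}={C}; candidates ⊆ {G,L,R}.
∅: B⊥C given ∅ in G with B→· removed — back-door holds.

B→C: minimal back-door set ∅.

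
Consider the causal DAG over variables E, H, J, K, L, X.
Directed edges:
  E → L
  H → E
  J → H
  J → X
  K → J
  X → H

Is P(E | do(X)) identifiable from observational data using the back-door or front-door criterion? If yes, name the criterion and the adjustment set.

desc(X)\{X}={E,H,L}; candidates ⊆ {J,K}.
size 0: {}; under {} X still reaches {E,H,J,K,L} ∋ E.
{J}: X⊥E given {J} in G with X→· removed — back-door holds.
P(E|do(X)) = Σ_{J} P(E|X,J)·P(J).

P(E|do(X)): backdoor, adjust for {J}.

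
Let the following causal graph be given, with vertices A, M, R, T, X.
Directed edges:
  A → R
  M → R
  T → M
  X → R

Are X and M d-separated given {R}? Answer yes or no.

Bayes-Ball from X | {R} reaches {A,M,T}.
M ∈ reach(X|{R}) ⇒ X ⊥̸ M | {R}.

No — X and M are d-connected given {R}.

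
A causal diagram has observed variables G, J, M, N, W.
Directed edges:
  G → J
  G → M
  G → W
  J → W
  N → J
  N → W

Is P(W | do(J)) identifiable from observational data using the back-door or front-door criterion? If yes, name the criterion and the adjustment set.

P(W|do(J)): backdoor, adjust for {G, N}.

desc(J)\{J}={W}; candidates ⊆ {G,M,N}.
size 0: {}; under {} J still reaches {G,M,N,W} ∋ W.
size 1: {G}, {M}, {N}; under {G} J still reaches {N,W} ∋ W.
{G,N}: J⊥W given {G,N} in G with J→· removed — back-door holds.
P(W|do(J)) = Σ_{G,N} P(W|J,G,N)·P(G,N).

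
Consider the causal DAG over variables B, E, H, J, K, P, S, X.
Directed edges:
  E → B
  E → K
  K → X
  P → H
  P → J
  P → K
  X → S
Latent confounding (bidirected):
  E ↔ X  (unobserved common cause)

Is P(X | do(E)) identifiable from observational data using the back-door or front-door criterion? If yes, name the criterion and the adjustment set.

P(X|do(E)): frontdoor, adjust for {K}.

desc(E)\{E}={B,K,S,X}; candidates ⊆ {H,J,P}.
E↔X: latent back-door arc(s) into E.
size 0: {}; under {} E still reaches {S,X} ∋ X.
size 1: {H}, {J}, {P}; under {H} E still reaches {S,X} ∋ X.
size 2: {H,J}, {H,P}, {J,P}; under {H,J} E still reaches {S,X} ∋ X.
E↔X cannot be blocked by any observed set — no back-door set.
{K}: (i) intercepts every directed E→X path; (ii) no back-door E→{K}; (iii) {E} blocks every back-door {K}→X. Front-door holds.
P(X|do(E)) = Σ_{K} P(K|E) Σ_{E'} P(X|K,E')P(E').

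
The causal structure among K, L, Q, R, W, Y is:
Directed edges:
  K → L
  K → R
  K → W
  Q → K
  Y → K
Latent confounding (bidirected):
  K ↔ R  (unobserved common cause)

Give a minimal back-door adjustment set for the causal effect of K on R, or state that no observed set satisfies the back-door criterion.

desc(K)\{K}={L,R,W}; candidates ⊆ {Q,Y}.
K↔R: latent back-door arc(s) into K.
size 0: {}; under {} K still reaches {Q,R,Y} ∋ R.
size 1: {Q}, {Y}; under {Q} K still reaches {R,Y} ∋ R.
size 2: {Q,Y}; under {Q,Y} K still reaches {R} ∋ R.
K↔R cannot be blocked by any observed set — no back-door set.

K→R: no observed back-door set.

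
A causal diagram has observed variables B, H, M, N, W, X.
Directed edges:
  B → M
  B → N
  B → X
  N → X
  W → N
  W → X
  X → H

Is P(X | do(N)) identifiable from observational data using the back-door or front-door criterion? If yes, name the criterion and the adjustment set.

P(X|do(N)): backdoor, adjust for {B, W}.

desc(N)\{N}={H,X}; candidates ⊆ {B,M,W}.
size 0: {}; under {} N still reaches {B,H,M,W,X} ∋ X.
size 1: {B}, {M}, {W}; under {B} N still reaches {H,W,X} ∋ X.
{B,W}: N⊥X given {B,W} in G with N→· removed — back-door holds.
P(X|do(N)) = Σ_{B,W} P(X|N,B,W)·P(B,W).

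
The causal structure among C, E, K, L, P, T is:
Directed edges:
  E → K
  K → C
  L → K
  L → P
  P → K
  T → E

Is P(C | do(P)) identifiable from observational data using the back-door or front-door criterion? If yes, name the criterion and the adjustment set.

P(C|do(P)): backdoor, adjust for {L}.

desc(P)\{P}={C,K}; candidates ⊆ {E,L,T}.
size 0: {}; under {} P still reaches {C,K,L} ∋ C.
{L}: P⊥C given {L} in G with P→· removed — back-door holds.
P(C|do(P)) = Σ_{L} P(C|P,L)·P(L).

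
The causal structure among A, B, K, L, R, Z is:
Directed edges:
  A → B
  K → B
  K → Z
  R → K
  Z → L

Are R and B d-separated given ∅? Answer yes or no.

Bayes-Ball from R | ∅ reaches {B,K,L,Z}.
B ∈ reach(R|∅) ⇒ R ⊥̸ B | ∅.

No — R and B are d-connected given ∅.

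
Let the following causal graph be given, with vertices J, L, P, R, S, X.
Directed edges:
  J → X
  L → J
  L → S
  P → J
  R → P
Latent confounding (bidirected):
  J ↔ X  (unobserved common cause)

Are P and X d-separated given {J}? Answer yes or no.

Bayes-Ball from P | {J} reaches {L,R,S,X}.
X ∈ reach(P|{J}) ⇒ P ⊥̸ X | {J}.

No — P and X are d-connected given {J}.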